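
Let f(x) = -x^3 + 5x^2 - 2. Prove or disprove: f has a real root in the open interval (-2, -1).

No such root exists.

The endpoint values f(-2) = 26 and f(-1) = 4 are both positive. Claim: f(x) > 0 for every x in (-2, -1).
Shift to the endpoint -1: with x = -1 − u (0 < u < 1), one computes f(-1 − u) = u^3 + 8u^2 + 13u + 4.
All 4 nonzero coefficients of this polynomial in u are positive; hence for u > 0 the value is a sum of positive terms (the constant 4 among them).
Therefore f(x) > 0 throughout (-2, -1), and f has no zero there.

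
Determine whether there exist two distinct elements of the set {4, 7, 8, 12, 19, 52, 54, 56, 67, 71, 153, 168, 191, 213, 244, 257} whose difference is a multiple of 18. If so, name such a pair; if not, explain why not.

Residues mod 18: 4↦4, 7↦7, 8↦8, 12↦12, 19↦1, 52↦16, 54↦0, 56↦2, 67↦13, 71↦17, 153↦9, 168↦6, 191↦11, 213↦15, 244↦10, 257↦5.
These 16 residues are pairwise different, hence no difference of two elements is divisible by 18.

There is no such pair.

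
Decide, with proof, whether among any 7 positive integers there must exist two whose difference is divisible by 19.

Consider the 7 integers 11, 12, …, 17. They lie in distinct residue classes modulo 19, since 7 ≤ 19.
Any two of them differ by at most 6 < 19 and by at least 1, so no difference is a multiple of 19.

No, the set {11, 12, 13, 14, 15, 16, 17} is a counterexample.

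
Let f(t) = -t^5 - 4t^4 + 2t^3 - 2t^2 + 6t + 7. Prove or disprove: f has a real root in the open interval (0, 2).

f(0) = 7 and f(2) = -69, which have opposite signs.
Since f is a polynomial it is continuous on [0, 2].
By the Intermediate Value Theorem f must vanish at some point of (0, 2).

Such a root exists.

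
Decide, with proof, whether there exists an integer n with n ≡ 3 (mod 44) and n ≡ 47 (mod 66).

n = 47

The moduli are not coprime: gcd(44, 66) = 22. Compatibility requires 22 ∣ (47 − 3) = 44, which holds, so solutions exist.
List candidates n ≡ 3 (mod 44): 3, 47. Modulo 66 these are 3, 47; 47 gives 47 as required.
Indeed 47 ≡ 3 (mod 44) and 47 ≡ 47 (mod 66).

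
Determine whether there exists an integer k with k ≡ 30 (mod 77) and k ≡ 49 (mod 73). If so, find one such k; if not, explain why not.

k = 1801

Since 77 and 73 share no common factor, CRT says the pair of congruences has a solution (unique mod 5621).
Write k = 30 + 77t and require 30 + 77t ≡ 49 (mod 73), i.e. 77t ≡ 19 (mod 73).
77 ≡ 4 (mod 73), so this reads 4t ≡ 19 (mod 73). Since 4·55 = 220 = 3·73 + 1, the inverse of 4 mod 73 is 55.
Multiplying by 55: t ≡ 55·19 = 1045 ≡ 23 (mod 73).
With t = 23: k = 30 + 77·23 = 1801.
Indeed 1801 ≡ 30 (mod 77) and 1801 ≡ 49 (mod 73).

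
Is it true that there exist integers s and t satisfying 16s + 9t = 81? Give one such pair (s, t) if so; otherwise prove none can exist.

Since gcd(16, 9) = 1, every integer is an integer combination of 16 and 9.
Run the Euclidean algorithm on 16 and 9: 16 = 1·9 + 7, 9 = 1·7 + 2, 7 = 3·2 + 1, 2 = 2·1 + 0.
Back-substituting, 1 = 7 − 3·2 = 7 − 3·(9 − 1·7) = −3·9 + 4·7 = −3·9 + 4·(16 − 1·9) = 4·16 − 7·9; that is, 16·4 + 9·(-7) = 1.
Multiplying through by 81: s = 4·81 = 324, t = (-7)·81 = -567 is a solution.
The general solution is s = 324 + 9k, t = -567 − 16k; taking k = -36 gives the smaller pair s = 0, t = 9.
Indeed 16·0 + 9·9 = 0 + 81 = 81.

s = 0, t = 9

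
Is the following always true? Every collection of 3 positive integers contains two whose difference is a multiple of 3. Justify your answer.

Take the 3 consecutive integers 5, 6, 7: their residues mod 3 are all distinct because 3 ≤ 3.
The differences between them range over 1, …, 2, none of which is divisible by 3.

No; for instance {5, 6, 7} is a counterexample.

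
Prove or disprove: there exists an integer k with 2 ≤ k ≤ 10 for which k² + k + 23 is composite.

At k = 3: 3² + 3 + 23 = 35 = 5·7, which is composite.

k = 3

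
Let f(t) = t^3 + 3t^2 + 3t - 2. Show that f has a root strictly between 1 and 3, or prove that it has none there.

The endpoint values f(1) = 5 and f(3) = 61 are both positive. Claim: f(t) > 0 for every t in (1, 3).
Shift to the endpoint 1: with t = 1 + u (0 < u < 2), one computes f(1 + u) = u^3 + 6u^2 + 12u + 5.
All 4 nonzero coefficients of this polynomial in u are positive; hence for u > 0 the value is a sum of positive terms (the constant 5 among them).
Therefore f(t) > 0 throughout (1, 3), and f has no zero there.

f has no root in that interval.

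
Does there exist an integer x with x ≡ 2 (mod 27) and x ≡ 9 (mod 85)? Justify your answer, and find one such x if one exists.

x = 434

The moduli 27 and 85 are coprime, so by the Chinese Remainder Theorem a unique solution modulo 2295 exists.
Write x = 2 + 27t and require 2 + 27t ≡ 9 (mod 85), i.e. 27t ≡ 7 (mod 85).
Since 27·63 = 1701 = 20·85 + 1, the inverse of 27 mod 85 is 63.
Multiplying by 63: t ≡ 63·7 = 441 ≡ 16 (mod 85).
Taking t = 16 gives x = 2 + 27·16 = 434.
Indeed 434 ≡ 2 (mod 27) and 434 ≡ 9 (mod 85).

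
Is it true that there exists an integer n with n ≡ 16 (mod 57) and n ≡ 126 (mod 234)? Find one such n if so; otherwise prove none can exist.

Both moduli are multiples of 3 = gcd(57, 234), so any solution would satisfy n ≡ 16 and n ≡ 126 modulo 3 simultaneously.
But 16 mod 3 = 1 while 126 mod 3 = 0, a contradiction.
Hence the system has no solution.

No, no such integer exists.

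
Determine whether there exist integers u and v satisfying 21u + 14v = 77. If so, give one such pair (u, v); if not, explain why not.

Since gcd(21, 14) = 7 and 77 = 7·11, Bézout's identity guarantees a solution.
Dividing through by 7 reduces the equation to 3u + 2v = 11.
Run the Euclidean algorithm on 3 and 2: 3 = 1·2 + 1, 2 = 2·1 + 0.
Unwinding: 1 = 3 − 1·2, i.e. 3·1 + 2·(-1) = 1.
Times 11: 3·11 + 2·(-11) = 11, so (11, -11) solves it.
Shifting by a multiple of (2, −3) keeps it a solution: u = 11 − 5·2 = 1, v = -11 + 5·3 = 4.
Check: 21·1 + 14·4 = 21 + 56 = 77. ✓

u = 1, v = 4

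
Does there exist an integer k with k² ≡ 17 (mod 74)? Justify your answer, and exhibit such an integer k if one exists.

There is no such integer.

Reduce modulo the prime factor 37 of 74: any solution would satisfy k² ≡ 17 (mod 37).
37 is prime, so by Euler's criterion 17 is a square mod 37 iff 17^((37−1)/2) = 17^18 ≡ 1 (mod 37).
Repeated squaring mod 37: 17^2 = 289 ≡ 30; 17^4 ≡ 30² = 900 ≡ 12; 17^8 ≡ 12² = 144 ≡ 33; 17^16 ≡ 33² = 1089 ≡ 16.
Since 18 = 16 + 2, 17^18 ≡ 16 · 30; multiplying out mod 37: 16·30 = 480 ≡ 36. Thus 17^18 ≡ 36 ≡ −1 (mod 37).
By Euler's criterion 17 is a quadratic non-residue mod 37: no k satisfies k² ≡ 17 (mod 37).
So 17 is not a square mod 37, and hence 17 is not a square mod 74.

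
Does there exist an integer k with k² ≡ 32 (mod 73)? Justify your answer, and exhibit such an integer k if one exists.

k = 18 works: 18² = 324, and 324 − 32 = 292 = 4·73.

k = 18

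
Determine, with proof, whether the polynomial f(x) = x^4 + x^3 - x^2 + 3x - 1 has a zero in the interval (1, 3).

f has no root in that interval.

f(1) = 3 and f(3) = 107, both positive, so a sign-change argument is unavailable; we show f keeps this sign on the whole interval.
Substitute x = 1 + u, where 0 < u < 2 on the interval. Expanding, f(1 + u) = u^4 + 5u^3 + 8u^2 + 8u + 3.
All 5 nonzero coefficients of this polynomial in u are positive; hence for u > 0 the value is a sum of positive terms (the constant 3 among them).
So f is strictly positive on (1, 3); no root exists in the interval.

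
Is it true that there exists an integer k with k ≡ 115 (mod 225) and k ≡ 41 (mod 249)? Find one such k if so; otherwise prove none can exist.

No such integer exists.

Reduce both congruences modulo 3, which divides 225 and 249: they say k ≡ 115 (mod 3) and k ≡ 41 (mod 3).
These are incompatible: 115 − 41 = 74 is not divisible by 3.
Therefore no such k exists.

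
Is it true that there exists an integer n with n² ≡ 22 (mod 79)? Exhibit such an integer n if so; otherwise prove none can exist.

n = 38

n = 38 works: 38² = 1444, and 1444 − 22 = 1422 = 18·79.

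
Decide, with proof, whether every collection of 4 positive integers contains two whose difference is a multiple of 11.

No; for instance {13, 14, 15, 16} is a counterexample.

Take the 4 consecutive integers 13, 14, 15, 16: their residues mod 11 are all distinct because 4 ≤ 11.
No two share a residue, so no pair has difference divisible by 11; the claim fails for this set.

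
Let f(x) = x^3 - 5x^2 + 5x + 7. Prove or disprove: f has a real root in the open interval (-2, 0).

f(-2) = -31 and f(0) = 7, which have opposite signs.
f is continuous everywhere (it is a polynomial), in particular on [-2, 0].
By the Intermediate Value Theorem, f takes the value 0 somewhere in the open interval.

Such a root exists.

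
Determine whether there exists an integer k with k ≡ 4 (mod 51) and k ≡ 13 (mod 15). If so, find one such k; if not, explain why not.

k = 208

The moduli are not coprime: gcd(51, 15) = 3. Compatibility requires 3 ∣ (13 − 4) = 9, which holds, so solutions exist.
The integers ≡ 4 (mod 51) are 4, 55, 106, 157, 208, …; their remainders mod 15 are 4, 10, 1, 7, 13, so k = 208 is the first that is ≡ 13 (mod 15).
Verify: 208 = 4·51 + 4 and 208 = 13·15 + 13. ✓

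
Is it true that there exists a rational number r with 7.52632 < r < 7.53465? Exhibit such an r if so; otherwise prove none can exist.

r = 113/15

Scale by 15: the interval becomes (112.89480, 113.01975), which contains the integer 113.
Hence 113/15 is a rational number with 7.52632 < 113/15 < 7.53465.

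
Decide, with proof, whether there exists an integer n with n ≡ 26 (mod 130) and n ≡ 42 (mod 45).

No such integer exists.

Reduce both congruences modulo 5, which divides 130 and 45: they say n ≡ 26 (mod 5) and n ≡ 42 (mod 5).
However 26 ≡ 1 and 42 ≡ 2 (mod 5), and 1 ≠ 2.
Hence the system has no solution.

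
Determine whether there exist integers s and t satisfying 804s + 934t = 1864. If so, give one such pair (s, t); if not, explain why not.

s = 388, t = -332

Every value of 804s + 934t is a multiple of gcd(804, 934) = 2; since 2 ∣ 1864, solutions exist.
Dividing through by 2 reduces the equation to 402s + 467t = 932.
Dividing repeatedly: 467 = 1·402 + 65, 402 = 6·65 + 12, 65 = 5·12 + 5, 12 = 2·5 + 2, 5 = 2·2 + 1, 2 = 2·1 + 0.
Back-substituting, 1 = 5 − 2·2 = 5 − 2·(12 − 2·5) = −2·12 + 5·5 = −2·12 + 5·(65 − 5·12) = 5·65 − 27·12 = 5·65 − 27·(402 − 6·65) = −27·402 + 167·65 = −27·402 + 167·(467 − 1·402) = 167·467 − 194·402; that is, 402·(-194) + 467·167 = 1.
Times 932: 402·(-180808) + 467·155644 = 932, so (-180808, 155644) solves it.
Adding 388·467 to s and subtracting 388·402 from t gives the tidier solution (388, -332).
Check: 804·388 + 934·(-332) = 311952 − 310088 = 1864. ✓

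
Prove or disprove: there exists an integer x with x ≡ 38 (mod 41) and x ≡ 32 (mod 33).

The moduli 41 and 33 are coprime, so by the Chinese Remainder Theorem a unique solution modulo 1353 exists.
Write x = 38 + 41t and require 38 + 41t ≡ 32 (mod 33), i.e. 41t ≡ 27 (mod 33).
41 ≡ 8 (mod 33), so this reads 8t ≡ 27 (mod 33). Note 8·29 = 232 ≡ 1 (mod 33) (as 232 − 1 = 7·33), so 8⁻¹ ≡ 29.
Therefore t ≡ 29·27 = 783 ≡ 24 (mod 33).
With t = 24: x = 38 + 41·24 = 1022.
Indeed 1022 ≡ 38 (mod 41) and 1022 ≡ 32 (mod 33).

x = 1022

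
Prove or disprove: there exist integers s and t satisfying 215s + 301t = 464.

There are no such integers.

Any value of 215s + 301t is a multiple of gcd(215, 301) = 43.
However 464 leaves remainder 34 on division by 43.
Therefore 215s + 301t = 464 has no solution in integers.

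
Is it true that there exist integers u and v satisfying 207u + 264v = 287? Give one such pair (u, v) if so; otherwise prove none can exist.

No such integers exist.

Both 207 and 264 are divisible by gcd(207, 264) = 3, hence so is any combination 207u + 264v.
However 287 leaves remainder 2 on division by 3.
Hence no integers u, v satisfy the equation.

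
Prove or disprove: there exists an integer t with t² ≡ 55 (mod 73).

Take t = 36. Then 36² = 1296 = 17·73 + 55, so 36² ≡ 55 (mod 73).

t = 36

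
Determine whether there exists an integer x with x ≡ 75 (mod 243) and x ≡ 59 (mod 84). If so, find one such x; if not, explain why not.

gcd(243, 84) = 3. If x ≡ 75 (mod 243) and x ≡ 59 (mod 84), then x ≡ 75 (mod 3) and x ≡ 59 (mod 3).
However 75 ≡ 0 and 59 ≡ 2 (mod 3), and 0 ≠ 2.
Therefore no such x exists.

There is no such integer.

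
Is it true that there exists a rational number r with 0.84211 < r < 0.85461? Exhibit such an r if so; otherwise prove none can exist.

r = 11/13

Look for a denominator N such that an integer falls strictly between N·0.84211 and N·0.85461. N = 13 works: 13·0.84211 = 10.94743 < 11 < 11.10993 = 13·0.85461.
Hence 11/13 is a rational number with 0.84211 < 11/13 < 0.85461.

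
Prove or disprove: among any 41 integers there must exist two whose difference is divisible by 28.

Each integer lies in one of the 28 residue classes modulo 28.
Since 41 > 28, two of the 41 integers must share a residue class by the pigeonhole principle; call them a and b.
Equal remainders mean a − b ≡ 0 (mod 28), so 28 divides their difference.

True.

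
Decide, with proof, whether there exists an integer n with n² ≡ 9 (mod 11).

n = 3

Take n = 3. Then 3² = 9, and since 0 ≤ 9 < 11 this is already reduced: 3² ≡ 9 (mod 11).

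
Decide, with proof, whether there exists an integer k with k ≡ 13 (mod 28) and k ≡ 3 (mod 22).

Here gcd(28, 22) = 2, and both 13 and 3 leave remainder 1 mod 2, so the system is consistent.
Step through k = 13, 13 + 28, 13 + 2·28, …: the values 13, 41, 69 reduce mod 22 to 13, 19, 3. The value 69 hits 3.
Check: 69 mod 28 = 13, 69 mod 22 = 3. ✓

k = 69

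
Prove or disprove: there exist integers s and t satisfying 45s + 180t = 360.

s = 0, t = 2

Every value of 45s + 180t is a multiple of gcd(45, 180) = 45; since 45 ∣ 360, solutions exist.
Dividing through by 45 reduces the equation to 1s + 4t = 8.
The coefficient of s is 1, so setting t = 0 and s = 8 already solves it.
Shifting by a multiple of (4, −1) keeps it a solution: s = 8 − 2·4 = 0, t = 0 + 2·1 = 2.
Check: 45·0 + 180·2 = 0 + 360 = 360. ✓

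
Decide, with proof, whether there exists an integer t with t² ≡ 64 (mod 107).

t = 99

Take t = 99. Then 99² = 9801 = 91·107 + 64, so 99² ≡ 64 (mod 107).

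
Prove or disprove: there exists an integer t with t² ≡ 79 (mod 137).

137 is prime, so by Euler's criterion 79 is a square mod 137 iff 79^((137−1)/2) = 79^68 ≡ 1 (mod 137).
Squaring successively (mod 137): 79^2 = 6241 ≡ 76; 79^4 ≡ 76² = 5776 ≡ 22; 79^8 ≡ 22² = 484 ≡ 73; 79^16 ≡ 73² = 5329 ≡ 123; 79^32 ≡ 123² = 15129 ≡ 59; 79^64 ≡ 59² = 3481 ≡ 56.
Since 68 = 64 + 4, 79^68 ≡ 56 · 22; multiplying out mod 137: 56·22 = 1232 ≡ 136. Thus 79^68 ≡ 136 ≡ −1 (mod 137).
The value −1 means 79 is a non-residue modulo 137, so t² ≡ 79 (mod 137) is impossible.

No, no such integer exists.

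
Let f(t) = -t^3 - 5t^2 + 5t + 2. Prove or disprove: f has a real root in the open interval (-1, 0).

Such a root exists.

f(-1) = -7 and f(0) = 2, which have opposite signs.
Since f is a polynomial it is continuous on [-1, 0].
By the Intermediate Value Theorem, f takes the value 0 somewhere in the open interval.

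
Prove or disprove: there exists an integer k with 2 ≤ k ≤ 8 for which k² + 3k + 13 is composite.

The values for k = 2, 3, …, 8 are 23, 31, 41, 53, 67, 83, 101, and each of these is prime.
So no value in the range makes the expression composite.

No, no such integer k in that range exists.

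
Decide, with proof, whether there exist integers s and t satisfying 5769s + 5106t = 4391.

No, no such integers exist.

Any value of 5769s + 5106t is a multiple of gcd(5769, 5106) = 3.
But 4391 = 3·1463 + 2, so 3 ∤ 4391.
Therefore 5769s + 5106t = 4391 has no solution in integers.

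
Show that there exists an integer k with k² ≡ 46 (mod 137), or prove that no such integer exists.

No, no such integer exists.

137 is prime, so by Euler's criterion 46 is a square mod 137 iff 46^((137−1)/2) = 46^68 ≡ 1 (mod 137).
Squaring successively (mod 137): 46^2 = 2116 ≡ 61; 46^4 ≡ 61² = 3721 ≡ 22; 46^8 ≡ 22² = 484 ≡ 73; 46^16 ≡ 73² = 5329 ≡ 123; 46^32 ≡ 123² = 15129 ≡ 59; 46^64 ≡ 59² = 3481 ≡ 56.
Since 68 = 64 + 4, 46^68 ≡ 56 · 22; multiplying out mod 137: 56·22 = 1232 ≡ 136. Thus 46^68 ≡ 136 ≡ −1 (mod 137).
The value −1 means 46 is a non-residue modulo 137, so k² ≡ 46 (mod 137) is impossible.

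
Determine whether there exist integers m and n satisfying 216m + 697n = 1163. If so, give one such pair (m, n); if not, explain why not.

m = 512, n = -157

Since gcd(216, 697) = 1, every integer is an integer combination of 216 and 697.
Run the Euclidean algorithm on 697 and 216: 697 = 3·216 + 49, 216 = 4·49 + 20, 49 = 2·20 + 9, 20 = 2·9 + 2, 9 = 4·2 + 1, 2 = 2·1 + 0.
Working back up the chain: 1 = 9 − 4·2 = 9 − 4·(20 − 2·9) = −4·20 + 9·9 = −4·20 + 9·(49 − 2·20) = 9·49 − 22·20 = 9·49 − 22·(216 − 4·49) = −22·216 + 97·49 = −22·216 + 97·(697 − 3·216) = 97·697 − 313·216. So 216·(-313) + 697·97 = 1.
Scaling by 1163 gives the particular solution (m, n) = (-364019, 112811).
Shifting by a multiple of (697, −216) keeps it a solution: m = -364019 + 523·697 = 512, n = 112811 − 523·216 = -157.
Check: 216·512 + 697·(-157) = 110592 − 109429 = 1163. ✓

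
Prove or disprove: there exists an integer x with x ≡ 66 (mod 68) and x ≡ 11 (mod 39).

The moduli 68 and 39 are coprime, so by the Chinese Remainder Theorem a unique solution modulo 2652 exists.
Any solution of the first congruence is x = 66 + 68t; substituting into the second, 68t ≡ 11 − 66 ≡ 23 (mod 39).
68 ≡ 29 (mod 39), so this reads 29t ≡ 23 (mod 39). Invert 29 mod 39 by the Euclidean algorithm: 39 = 1·29 + 10, 29 = 2·10 + 9, 10 = 1·9 + 1, 9 = 9·1 + 0; back-substituting, 1 = 10 − 1·9 = 10 − (29 − 2·10) = −29 + 3·10 = −29 + 3·(39 − 1·29) = 3·39 − 4·29. Hence 29·(-4) ≡ 1, so 29⁻¹ ≡ -4 ≡ 35 (mod 39).
Therefore t ≡ 35·23 = 805 ≡ 25 (mod 39).
Taking t = 25 gives x = 66 + 68·25 = 1766.
Check: 1766 mod 68 = 66, 1766 mod 39 = 11. ✓

x = 1766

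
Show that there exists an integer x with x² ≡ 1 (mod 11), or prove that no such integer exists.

Take x = 10. Then 10² = 100 = 9·11 + 1, so 10² ≡ 1 (mod 11).

x = 10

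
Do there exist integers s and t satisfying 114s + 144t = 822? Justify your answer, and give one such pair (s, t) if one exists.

s = 11, t = -3

gcd(114, 144) = 6, and 6 divides 822, so integer solutions exist.
Dividing through by 6 reduces the equation to 19s + 24t = 137.
Run the Euclidean algorithm on 24 and 19: 24 = 1·19 + 5, 19 = 3·5 + 4, 5 = 1·4 + 1, 4 = 4·1 + 0.
Working back up the chain: 1 = 5 − 1·4 = 5 − (19 − 3·5) = −19 + 4·5 = −19 + 4·(24 − 1·19) = 4·24 − 5·19. So 19·(-5) + 24·4 = 1.
Times 137: 19·(-685) + 24·548 = 137, so (-685, 548) solves it.
Adding 29·24 to s and subtracting 29·19 from t gives the tidier solution (11, -3).
Check: 114·11 + 144·(-3) = 1254 − 432 = 822. ✓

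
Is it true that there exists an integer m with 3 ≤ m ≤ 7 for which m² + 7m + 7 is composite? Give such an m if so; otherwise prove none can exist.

m = 7

At m = 7: 7² + 7·7 + 7 = 105 = 3·35, which is composite.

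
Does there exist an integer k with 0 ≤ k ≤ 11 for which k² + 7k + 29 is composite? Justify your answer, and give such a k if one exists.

The values for k = 0, 1, …, 11 are 29, 37, 47, 59, 73, 89, 107, 127, 149, 173, 199, 227, and each of these is prime.
So no value in the range makes the expression composite.

No, no such integer k in that range exists.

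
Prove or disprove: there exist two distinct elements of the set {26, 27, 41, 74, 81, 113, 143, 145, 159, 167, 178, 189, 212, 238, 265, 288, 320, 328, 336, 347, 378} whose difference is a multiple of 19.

The pair (26, 159) works.

Reduce each element mod 19: 26↦7, 27↦8, 41↦3, 74↦17, 81↦5, 113↦18, 143↦10, 145↦12, 159↦7, 167↦15, 178↦7, 189↦18, 212↦3, 238↦10, 265↦18, 288↦3, 320↦16, 328↦5, 336↦13, 347↦5, 378↦17. The residue 7 repeats (at 26 and 159), and 159 − 26 = 133 = 7·19.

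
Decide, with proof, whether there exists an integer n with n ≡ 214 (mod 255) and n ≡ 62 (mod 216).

No, no such integer exists.

Reduce both congruences modulo 3, which divides 255 and 216: they say n ≡ 214 (mod 3) and n ≡ 62 (mod 3).
However 214 ≡ 1 and 62 ≡ 2 (mod 3), and 1 ≠ 2.
Hence the system has no solution.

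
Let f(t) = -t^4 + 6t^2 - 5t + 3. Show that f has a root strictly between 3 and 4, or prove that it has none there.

The endpoint values f(3) = -39 and f(4) = -177 are both negative. Claim: f(t) < 0 for every t in (3, 4).
Shift to the endpoint 3: with t = 3 + u (0 < u < 1), one computes f(3 + u) = -u^4 - 12u^3 - 48u^2 - 77u - 39.
The nonzero coefficients here are all negative, so for u > 0 every term is negative (or zero), and the constant term -39 is strictly negative.
Therefore f(t) < 0 throughout (3, 4), and f has no zero there.

f has no root in that interval.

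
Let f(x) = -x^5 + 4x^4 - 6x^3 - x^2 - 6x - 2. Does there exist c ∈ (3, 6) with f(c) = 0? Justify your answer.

No such root exists.

f(3) = -110 and f(6) = -3962, both negative, so a sign-change argument is unavailable; we show f keeps this sign on the whole interval.
Substitute x = 3 + u, where 0 < u < 3 on the interval. Expanding, f(3 + u) = -u^5 - 11u^4 - 48u^3 - 109u^2 - 147u - 110.
All 6 nonzero coefficients of this polynomial in u are negative; hence for u > 0 the value is a sum of negative terms (the constant -110 among them).
Therefore f(x) < 0 throughout (3, 6), and f has no zero there.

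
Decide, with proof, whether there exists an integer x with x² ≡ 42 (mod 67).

67 is prime, so by Euler's criterion 42 is a square mod 67 iff 42^((67−1)/2) = 42^33 ≡ 1 (mod 67).
Squaring successively (mod 67): 42^2 = 1764 ≡ 22; 42^4 ≡ 22² = 484 ≡ 15; 42^8 ≡ 15² = 225 ≡ 24; 42^16 ≡ 24² = 576 ≡ 40; 42^32 ≡ 40² = 1600 ≡ 59.
Since 33 = 32 + 1, 42^33 ≡ 59 · 42; multiplying out mod 67: 59·42 = 2478 ≡ 66. Thus 42^33 ≡ 66 ≡ −1 (mod 67).
The value −1 means 42 is a non-residue modulo 67, so x² ≡ 42 (mod 67) is impossible.

No, no such integer exists.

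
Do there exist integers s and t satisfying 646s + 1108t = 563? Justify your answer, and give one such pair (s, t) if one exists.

gcd(646, 1108) = 2, so every integer of the form 646s + 1108t is a multiple of 2.
But 563 = 2·281 + 1, so 2 ∤ 563.
So the equation is unsolvable over ℤ.

There are no such integers.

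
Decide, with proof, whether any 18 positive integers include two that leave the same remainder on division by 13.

There are exactly 13 possible remainders on division by 13.
Placing 18 integers into 13 classes, some class receives at least two — say a and b.
So a and b have equal remainders mod 13, which is exactly what was to be shown.

Yes.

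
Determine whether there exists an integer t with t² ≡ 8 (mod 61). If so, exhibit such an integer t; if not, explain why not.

Apply Euler's criterion with the prime 61: 8 is a quadratic residue iff 8^30 ≡ 1 (mod 61), and a non-residue iff it is ≡ −1.
Squaring successively (mod 61): 8^2 = 64 ≡ 3; 8^4 ≡ 3² = 9 ≡ 9; 8^8 ≡ 9² = 81 ≡ 20; 8^16 ≡ 20² = 400 ≡ 34.
Since 30 = 16 + 8 + 4 + 2, 8^30 ≡ 34 · 20 · 9 · 3; multiplying out mod 61: 34·20 = 680 ≡ 9, then 9·9 = 81 ≡ 20, then 20·3 = 60 ≡ 60. Thus 8^30 ≡ 60 ≡ −1 (mod 61).
The value −1 means 8 is a non-residue modulo 61, so t² ≡ 8 (mod 61) is impossible.

There is no such integer.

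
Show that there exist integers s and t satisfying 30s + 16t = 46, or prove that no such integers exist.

Since gcd(30, 16) = 2 and 46 = 2·23, Bézout's identity guarantees a solution.
Dividing through by 2 reduces the equation to 15s + 8t = 23.
Dividing repeatedly: 15 = 1·8 + 7, 8 = 1·7 + 1, 7 = 7·1 + 0.
Unwinding: 1 = 8 − 1·7 = 8 − (15 − 1·8) = −15 + 2·8, i.e. 15·(-1) + 8·2 = 1.
Scaling by 23 gives the particular solution (s, t) = (-23, 46).
The general solution is s = -23 + 8k, t = 46 − 15k; taking k = 3 gives the smaller pair s = 1, t = 1.
Check: 30·1 + 16·1 = 30 + 16 = 46. ✓

s = 1, t = 1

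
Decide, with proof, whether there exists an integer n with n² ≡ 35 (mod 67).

Take n = 13. Then 13² = 169 = 2·67 + 35, so 13² ≡ 35 (mod 67).

n = 13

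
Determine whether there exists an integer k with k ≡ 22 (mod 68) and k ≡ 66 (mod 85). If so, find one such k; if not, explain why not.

Reduce both congruences modulo 17, which divides 68 and 85: they say k ≡ 22 (mod 17) and k ≡ 66 (mod 17).
But 22 mod 17 = 5 while 66 mod 17 = 15, a contradiction.
So no integer satisfies both congruences.

No, no such integer exists.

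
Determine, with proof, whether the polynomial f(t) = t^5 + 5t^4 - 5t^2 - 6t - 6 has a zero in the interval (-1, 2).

f(-1) = -1 and f(2) = 74, which have opposite signs.
f is continuous everywhere (it is a polynomial), in particular on [-1, 2].
By the Intermediate Value Theorem f must vanish at some point of (-1, 2).

Yes, f has a root in the interval.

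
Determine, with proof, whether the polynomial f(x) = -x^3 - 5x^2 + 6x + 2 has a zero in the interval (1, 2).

f(1) = 2 and f(2) = -14, which have opposite signs.
As a polynomial, f is continuous on every closed interval.
By the Intermediate Value Theorem f must vanish at some point of (1, 2).

Such a root exists.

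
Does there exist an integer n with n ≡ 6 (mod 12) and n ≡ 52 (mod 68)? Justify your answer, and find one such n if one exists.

gcd(12, 68) = 4. If n ≡ 6 (mod 12) and n ≡ 52 (mod 68), then n ≡ 6 (mod 4) and n ≡ 52 (mod 4).
These are incompatible: 6 − 52 = -46 is not divisible by 4.
So no integer satisfies both congruences.

There is no such integer.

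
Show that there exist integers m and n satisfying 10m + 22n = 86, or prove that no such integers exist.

gcd(10, 22) = 2, and 2 divides 86, so integer solutions exist.
Dividing through by 2 reduces the equation to 5m + 11n = 43.
Euclidean algorithm: 11 = 2·5 + 1, 5 = 5·1 + 0.
Working back up the chain: 1 = 11 − 2·5. So 5·(-2) + 11·1 = 1.
Times 43: 5·(-86) + 11·43 = 43, so (-86, 43) solves it.
Shifting by a multiple of (11, −5) keeps it a solution: m = -86 + 8·11 = 2, n = 43 − 8·5 = 3.
Indeed 10·2 + 22·3 = 20 + 66 = 86.

m = 2, n = 3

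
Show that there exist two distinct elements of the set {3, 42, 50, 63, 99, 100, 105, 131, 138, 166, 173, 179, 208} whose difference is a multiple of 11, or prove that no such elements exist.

The pair (3, 179) works.

Both 3 and 179 leave remainder 3 on division by 11; their difference 176 = 16·11 is a multiple of 11.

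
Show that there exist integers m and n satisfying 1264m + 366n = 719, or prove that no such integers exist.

No such integers exist.

Any value of 1264m + 366n is a multiple of gcd(1264, 366) = 2.
However 719 leaves remainder 1 on division by 2.
Therefore 1264m + 366n = 719 has no solution in integers.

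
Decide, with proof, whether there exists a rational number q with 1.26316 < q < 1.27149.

Multiplying by 15: 15·1.26316 = 18.94740 and 15·1.27149 = 19.07235, so the integer 19 lies strictly between them.
Dividing back, 1.26316 < 19/15 < 1.27149, and 19/15 is rational.

q = 19/15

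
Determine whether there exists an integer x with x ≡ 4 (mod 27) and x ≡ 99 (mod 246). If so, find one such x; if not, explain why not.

Reduce both congruences modulo 3, which divides 27 and 246: they say x ≡ 4 (mod 3) and x ≡ 99 (mod 3).
These are incompatible: 4 − 99 = -95 is not divisible by 3.
Hence the system has no solution.

No such integer exists.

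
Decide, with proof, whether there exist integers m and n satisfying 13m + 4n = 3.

Since gcd(13, 4) = 1, every integer is an integer combination of 13 and 4.
Run the Euclidean algorithm on 13 and 4: 13 = 3·4 + 1, 4 = 4·1 + 0.
Working back up the chain: 1 = 13 − 3·4. So 13·1 + 4·(-3) = 1.
Times 3: 13·3 + 4·(-9) = 3, so (3, -9) solves it.
Indeed 13·3 + 4·(-9) = 39 − 36 = 3.

m = 3, n = -9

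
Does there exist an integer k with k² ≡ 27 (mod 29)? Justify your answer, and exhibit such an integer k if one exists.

29 is prime, so by Euler's criterion 27 is a square mod 29 iff 27^((29−1)/2) = 27^14 ≡ 1 (mod 29).
Repeated squaring mod 29: 27^2 = 729 ≡ 4; 27^4 ≡ 4² = 16 ≡ 16; 27^8 ≡ 16² = 256 ≡ 24.
Since 14 = 8 + 4 + 2, 27^14 ≡ 24 · 16 · 4; multiplying out mod 29: 24·16 = 384 ≡ 7, then 7·4 = 28 ≡ 28. Thus 27^14 ≡ 28 ≡ −1 (mod 29).
The value −1 means 27 is a non-residue modulo 29, so k² ≡ 27 (mod 29) is impossible.

There is no such integer.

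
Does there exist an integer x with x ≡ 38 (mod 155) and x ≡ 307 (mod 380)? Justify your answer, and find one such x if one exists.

No, no such integer exists.

Reduce both congruences modulo 5, which divides 155 and 380: they say x ≡ 38 (mod 5) and x ≡ 307 (mod 5).
But 38 mod 5 = 3 while 307 mod 5 = 2, a contradiction.
So no integer satisfies both congruences.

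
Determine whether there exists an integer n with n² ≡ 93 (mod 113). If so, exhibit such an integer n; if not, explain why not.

There is no such integer.

Apply Euler's criterion with the prime 113: 93 is a quadratic residue iff 93^56 ≡ 1 (mod 113), and a non-residue iff it is ≡ −1.
Squaring successively (mod 113): 93^2 = 8649 ≡ 61; 93^4 ≡ 61² = 3721 ≡ 105; 93^8 ≡ 105² = 11025 ≡ 64; 93^16 ≡ 64² = 4096 ≡ 28; 93^32 ≡ 28² = 784 ≡ 106.
Since 56 = 32 + 16 + 8, 93^56 ≡ 106 · 28 · 64; multiplying out mod 113: 106·28 = 2968 ≡ 30, then 30·64 = 1920 ≡ 112. Thus 93^56 ≡ 112 ≡ −1 (mod 113).
By Euler's criterion 93 is a quadratic non-residue mod 113: no n satisfies n² ≡ 93 (mod 113).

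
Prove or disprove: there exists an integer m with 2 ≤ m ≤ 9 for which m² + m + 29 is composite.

m = 4

At m = 4: 4² + 4 + 29 = 49 = 7·7, which is composite.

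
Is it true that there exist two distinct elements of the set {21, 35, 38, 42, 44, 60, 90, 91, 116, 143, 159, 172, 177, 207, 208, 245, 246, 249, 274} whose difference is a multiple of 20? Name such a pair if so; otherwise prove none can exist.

Residues mod 20: 21↦1, 35↦15, 38↦18, 42↦2, 44↦4, 60↦0, 90↦10, 91↦11, 116↦16, 143↦3, 159↦19, 172↦12, 177↦17, 207↦7, 208↦8, 245↦5, 246↦6, 249↦9, 274↦14.
No residue repeats among the 19 elements, so no pair has difference ≡ 0 (mod 20).

There is no such pair.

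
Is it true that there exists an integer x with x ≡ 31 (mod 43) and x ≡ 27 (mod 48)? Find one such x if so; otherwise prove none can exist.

The moduli 43 and 48 are coprime, so by the Chinese Remainder Theorem a unique solution modulo 2064 exists.
Any solution of the first congruence is x = 31 + 43t; substituting into the second, 43t ≡ 27 − 31 ≡ 44 (mod 48).
To invert 43 modulo 48: 48 = 1·43 + 5, 43 = 8·5 + 3, 5 = 1·3 + 2, 3 = 1·2 + 1, 2 = 2·1 + 0, and unwinding, 1 = 3 − 1·2 = 3 − (5 − 1·3) = −5 + 2·3 = −5 + 2·(43 − 8·5) = 2·43 − 17·5 = 2·43 − 17·(48 − 1·43) = −17·48 + 19·43. Thus 43⁻¹ ≡ 19 (mod 48).
Therefore t ≡ 19·44 = 836 ≡ 20 (mod 48).
With t = 20: x = 31 + 43·20 = 891.
Check: 891 mod 43 = 31, 891 mod 48 = 27. ✓

x = 891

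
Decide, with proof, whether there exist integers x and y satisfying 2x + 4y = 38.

x = 1, y = 9

gcd(2, 4) = 2, and 2 divides 38, so integer solutions exist.
Dividing through by 2 reduces the equation to 1x + 2y = 19.
The coefficient of x is 1, so setting y = 0 and x = 19 already solves it.
Subtracting 9·2 from x and adding 9·1 to y gives the tidier solution (1, 9).
Indeed 2·1 + 4·9 = 2 + 36 = 38.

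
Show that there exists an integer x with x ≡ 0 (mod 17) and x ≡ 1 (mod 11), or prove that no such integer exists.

The moduli 17 and 11 are coprime, so by the Chinese Remainder Theorem a unique solution modulo 187 exists.
Write x = 0 + 17t and require 0 + 17t ≡ 1 (mod 11), i.e. 17t ≡ 1 (mod 11).
17 ≡ 6 (mod 11), so this reads 6t ≡ 1 (mod 11). Invert 6 mod 11 by the Euclidean algorithm: 11 = 1·6 + 5, 6 = 1·5 + 1, 5 = 5·1 + 0; back-substituting, 1 = 6 − 1·5 = 6 − (11 − 1·6) = −11 + 2·6. Hence 6·2 ≡ 1, so 6⁻¹ ≡ 2 (mod 11).
Multiplying by 2: t ≡ 2·1 = 2 (mod 11).
Taking t = 2 gives x = 0 + 17·2 = 34.
Check: 34 mod 17 = 0, 34 mod 11 = 1. ✓

x = 34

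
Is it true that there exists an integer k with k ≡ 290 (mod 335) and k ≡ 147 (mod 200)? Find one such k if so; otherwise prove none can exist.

There is no such integer.

Reduce both congruences modulo 5, which divides 335 and 200: they say k ≡ 290 (mod 5) and k ≡ 147 (mod 5).
But 290 mod 5 = 0 while 147 mod 5 = 2, a contradiction.
So no integer satisfies both congruences.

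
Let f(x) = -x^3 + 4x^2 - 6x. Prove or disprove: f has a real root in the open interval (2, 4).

f(2) = -4 and f(4) = -24, both negative.
f'(x) = -3x^2 + 8x - 6 has discriminant 8² − 4·(-3)·(-6) = -8 < 0, so f' has no real roots and is negative for every real x.
Hence f is strictly decreasing on ℝ, and in particular on [2, 4]. A strictly monotone function with same-sign endpoint values stays negative on the whole interval, so f has no zero in (2, 4).

f has no root in that interval.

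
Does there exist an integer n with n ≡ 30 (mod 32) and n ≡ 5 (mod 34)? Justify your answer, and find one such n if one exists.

Both moduli are multiples of 2 = gcd(32, 34), so any solution would satisfy n ≡ 30 and n ≡ 5 modulo 2 simultaneously.
But 30 mod 2 = 0 while 5 mod 2 = 1, a contradiction.
Hence the system has no solution.

No, no such integer exists.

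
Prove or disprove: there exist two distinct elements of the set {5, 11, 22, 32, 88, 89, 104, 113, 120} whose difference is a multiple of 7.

Both 5 and 89 leave remainder 5 on division by 7; their difference 84 = 12·7 is a multiple of 7.

The pair (5, 89) works.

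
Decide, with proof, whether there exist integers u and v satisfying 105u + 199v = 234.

Since gcd(105, 199) = 1, every integer is an integer combination of 105 and 199.
Run the Euclidean algorithm on 199 and 105: 199 = 1·105 + 94, 105 = 1·94 + 11, 94 = 8·11 + 6, 11 = 1·6 + 5, 6 = 1·5 + 1, 5 = 5·1 + 0.
Unwinding: 1 = 6 − 1·5 = 6 − (11 − 1·6) = −11 + 2·6 = −11 + 2·(94 − 8·11) = 2·94 − 17·11 = 2·94 − 17·(105 − 1·94) = −17·105 + 19·94 = −17·105 + 19·(199 − 1·105) = 19·199 − 36·105, i.e. 105·(-36) + 199·19 = 1.
Scaling by 234 gives the particular solution (u, v) = (-8424, 4446).
Adding 43·199 to u and subtracting 43·105 from v gives the tidier solution (133, -69).
Indeed 105·133 + 199·(-69) = 13965 − 13731 = 234.

u = 133, v = -69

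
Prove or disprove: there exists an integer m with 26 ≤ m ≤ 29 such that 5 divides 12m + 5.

No such integer m in that range exists.

The values of 12m + 5 for m = 26, 27, 28, 29 are 317, 329, 341, 353; reduced mod 5 these are 2, 4, 1, 3.
None is 0, so 5 never divides 12m + 5 on this range.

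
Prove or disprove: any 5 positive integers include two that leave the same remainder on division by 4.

Each integer lies in one of the 4 residue classes modulo 4.
Placing 5 integers into 4 classes, some class receives at least two — say a and b.
So a and b have equal remainders mod 4, which is exactly what was to be shown.

Yes.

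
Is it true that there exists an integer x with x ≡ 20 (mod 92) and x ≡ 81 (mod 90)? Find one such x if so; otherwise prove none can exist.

No such integer exists.

gcd(92, 90) = 2. If x ≡ 20 (mod 92) and x ≡ 81 (mod 90), then x ≡ 20 (mod 2) and x ≡ 81 (mod 2).
But 20 mod 2 = 0 while 81 mod 2 = 1, a contradiction.
Hence the system has no solution.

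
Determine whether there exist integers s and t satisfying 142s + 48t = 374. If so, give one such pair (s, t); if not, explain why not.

s = 5, t = -7

gcd(142, 48) = 2, and 2 divides 374, so integer solutions exist.
Dividing through by 2 reduces the equation to 71s + 24t = 187.
Dividing repeatedly: 71 = 2·24 + 23, 24 = 1·23 + 1, 23 = 23·1 + 0.
Working back up the chain: 1 = 24 − 1·23 = 24 − (71 − 2·24) = −71 + 3·24. So 71·(-1) + 24·3 = 1.
Multiplying through by 187: s = (-1)·187 = -187, t = 3·187 = 561 is a solution.
Adding 8·24 to s and subtracting 8·71 from t gives the tidier solution (5, -7).
Check: 142·5 + 48·(-7) = 710 − 336 = 374. ✓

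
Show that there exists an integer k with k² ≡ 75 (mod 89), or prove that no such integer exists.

No such integer exists.

89 is prime, so by Euler's criterion 75 is a square mod 89 iff 75^((89−1)/2) = 75^44 ≡ 1 (mod 89).
Repeated squaring mod 89: 75^2 = 5625 ≡ 18; 75^4 ≡ 18² = 324 ≡ 57; 75^8 ≡ 57² = 3249 ≡ 45; 75^16 ≡ 45² = 2025 ≡ 67; 75^32 ≡ 67² = 4489 ≡ 39.
Since 44 = 32 + 8 + 4, 75^44 ≡ 39 · 45 · 57; multiplying out mod 89: 39·45 = 1755 ≡ 64, then 64·57 = 3648 ≡ 88. Thus 75^44 ≡ 88 ≡ −1 (mod 89).
The value −1 means 75 is a non-residue modulo 89, so k² ≡ 75 (mod 89) is impossible.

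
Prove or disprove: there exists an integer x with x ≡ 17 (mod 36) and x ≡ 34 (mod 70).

No, no such integer exists.

Reduce both congruences modulo 2, which divides 36 and 70: they say x ≡ 17 (mod 2) and x ≡ 34 (mod 2).
However 17 ≡ 1 and 34 ≡ 0 (mod 2), and 1 ≠ 0.
So no integer satisfies both congruences.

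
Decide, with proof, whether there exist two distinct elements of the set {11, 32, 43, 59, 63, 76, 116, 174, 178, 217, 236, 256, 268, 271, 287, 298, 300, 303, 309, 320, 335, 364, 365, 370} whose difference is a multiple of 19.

32 mod 19 = 13 and 298 mod 19 = 13, so 298 − 32 = 266 = 14·19.

32 and 298 are such a pair.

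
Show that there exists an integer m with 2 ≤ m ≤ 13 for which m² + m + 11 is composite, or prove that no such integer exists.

m = 10

At m = 10: 10² + 10 + 11 = 121 = 11·11, which is composite.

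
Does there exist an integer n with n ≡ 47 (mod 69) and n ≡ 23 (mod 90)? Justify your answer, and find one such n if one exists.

gcd(69, 90) = 3. A simultaneous solution exists iff 47 ≡ 23 (mod 3); here 47 mod 3 = 2 = 23 mod 3, so it does.
Put n = 47 + 69t, so we need 69t ≡ 66 (mod 90), equivalently (divide by 3) 23t ≡ 22 (mod 30).
To invert 23 modulo 30: 30 = 1·23 + 7, 23 = 3·7 + 2, 7 = 3·2 + 1, 2 = 2·1 + 0, and unwinding, 1 = 7 − 3·2 = 7 − 3·(23 − 3·7) = −3·23 + 10·7 = −3·23 + 10·(30 − 1·23) = 10·30 − 13·23. Thus 23⁻¹ ≡ -13 ≡ 17 (mod 30).
Multiplying by 17: t ≡ 17·22 = 374 ≡ 14 (mod 30).
Then n = 47 + 69·14 = 1013.
Check: 1013 mod 69 = 47, 1013 mod 90 = 23. ✓

n = 1013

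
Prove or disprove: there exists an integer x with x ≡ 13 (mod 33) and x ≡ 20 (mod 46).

x = 112

The moduli 33 and 46 are coprime, so by the Chinese Remainder Theorem a unique solution modulo 1518 exists.
Write x = 13 + 33t and require 13 + 33t ≡ 20 (mod 46), i.e. 33t ≡ 7 (mod 46).
Note 33·7 = 231 ≡ 1 (mod 46) (as 231 − 1 = 5·46), so 33⁻¹ ≡ 7.
Multiplying by 7: t ≡ 7·7 = 49 ≡ 3 (mod 46).
Taking t = 3 gives x = 13 + 33·3 = 112.
Verify: 112 = 3·33 + 13 and 112 = 2·46 + 20. ✓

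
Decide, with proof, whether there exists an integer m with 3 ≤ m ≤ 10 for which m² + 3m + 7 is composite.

m = 9

At m = 9: 9² + 3·9 + 7 = 115 = 5·23, which is composite.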